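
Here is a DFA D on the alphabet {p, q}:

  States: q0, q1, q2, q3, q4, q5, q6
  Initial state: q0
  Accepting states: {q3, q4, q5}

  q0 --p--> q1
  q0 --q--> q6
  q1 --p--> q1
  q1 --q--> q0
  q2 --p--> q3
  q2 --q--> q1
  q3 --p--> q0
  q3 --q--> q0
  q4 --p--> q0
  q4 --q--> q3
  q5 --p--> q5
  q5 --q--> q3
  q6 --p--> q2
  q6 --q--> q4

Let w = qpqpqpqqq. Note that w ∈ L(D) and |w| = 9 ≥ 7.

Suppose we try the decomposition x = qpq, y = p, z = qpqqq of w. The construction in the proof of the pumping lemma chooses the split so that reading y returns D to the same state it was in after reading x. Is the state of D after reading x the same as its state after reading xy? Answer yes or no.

yes

Run of D on the first 4 characters of w = q p q p:
  step 0: q0  (start)
  step 1: q6  (read q: q0→q6)
  step 2: q2  (read p: q6→q2)
  step 3: q1  (read q: q2→q1)
  step 4: q1  (read p: q1→q1)

After x (step 3): q1. After xy (step 4): q1.
They match, so y = p drives D around a cycle from q1 back to itself; pumping y any number of times keeps D in q1 before reading z, and xyⁱz ∈ L(D) for every i ≥ 0.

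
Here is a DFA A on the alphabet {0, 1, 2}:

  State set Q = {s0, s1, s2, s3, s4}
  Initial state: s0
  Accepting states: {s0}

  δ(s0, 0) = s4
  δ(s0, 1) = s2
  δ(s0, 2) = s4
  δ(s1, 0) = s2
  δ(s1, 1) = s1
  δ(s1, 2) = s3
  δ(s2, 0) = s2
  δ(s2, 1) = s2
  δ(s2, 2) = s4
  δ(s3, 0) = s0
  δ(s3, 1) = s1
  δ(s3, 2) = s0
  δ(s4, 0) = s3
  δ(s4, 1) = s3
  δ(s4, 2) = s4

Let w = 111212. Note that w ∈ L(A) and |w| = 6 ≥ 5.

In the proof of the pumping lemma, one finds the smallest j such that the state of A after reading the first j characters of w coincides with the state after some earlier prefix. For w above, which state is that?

s2

Run of A on w = 1 1 1 2 1 2:
  step 0: s0  (start)
  step 1: s2  (read 1: s0→s2)
  step 2: s2  (read 1: s2→s2)   ← first repeat (s2 seen earlier)
  step 3: s2  (read 1: s2→s2)
  step 4: s4  (read 2: s2→s4)
  step 5: s3  (read 1: s4→s3)
  step 6: s0  (read 2: s3→s0)

The earliest repeat is at step j = 2: A is in s2, which it already visited at step i = 1.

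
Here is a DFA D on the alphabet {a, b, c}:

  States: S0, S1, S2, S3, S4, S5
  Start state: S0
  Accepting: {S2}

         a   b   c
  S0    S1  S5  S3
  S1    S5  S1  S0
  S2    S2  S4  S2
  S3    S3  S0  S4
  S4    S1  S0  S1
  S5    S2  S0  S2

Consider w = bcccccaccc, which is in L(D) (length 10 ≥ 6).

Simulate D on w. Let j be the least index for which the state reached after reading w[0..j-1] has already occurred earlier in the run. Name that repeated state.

S2

Run of D on w = b c c c c c a c c c:
  step 0: S0  (start)
  step 1: S5  (read b: S0→S5)
  step 2: S2  (read c: S5→S2)
  step 3: S2  (read c: S2→S2)   ← first repeat (S2 seen earlier)
  step 4: S2  (read c: S2→S2)
  step 5: S2  (read c: S2→S2)
  step 6: S2  (read c: S2→S2)
  step 7: S2  (read a: S2→S2)
  step 8: S2  (read c: S2→S2)
  step 9: S2  (read c: S2→S2)
  step 10: S2  (read c: S2→S2)

The earliest repeat is at step j = 3: D is in S2, which it already visited at step i = 2.
The DFA has 6 states, so the proof of the pumping lemma guarantees a repeated state among the first 6+1 visited; the segment between the two visits is the pumpable y.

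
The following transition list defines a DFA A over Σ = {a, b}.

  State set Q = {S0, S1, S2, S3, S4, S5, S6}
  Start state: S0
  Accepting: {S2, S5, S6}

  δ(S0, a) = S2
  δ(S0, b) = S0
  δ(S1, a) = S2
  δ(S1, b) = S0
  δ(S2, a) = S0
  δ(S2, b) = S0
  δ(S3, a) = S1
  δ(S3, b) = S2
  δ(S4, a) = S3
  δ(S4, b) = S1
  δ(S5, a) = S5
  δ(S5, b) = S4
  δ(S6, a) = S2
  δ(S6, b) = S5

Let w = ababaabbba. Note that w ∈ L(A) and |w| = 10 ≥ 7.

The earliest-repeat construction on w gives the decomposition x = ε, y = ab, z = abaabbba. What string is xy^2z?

xy^2z = ε·ab·ab·abaabbba = abababaabbba.
Reading y = ab takes A from S0 back to S0, so after x·y·y the machine is still in S0, and z then leads to the accepting state S2. Hence abababaabbba ∈ L(A).

abababaabbba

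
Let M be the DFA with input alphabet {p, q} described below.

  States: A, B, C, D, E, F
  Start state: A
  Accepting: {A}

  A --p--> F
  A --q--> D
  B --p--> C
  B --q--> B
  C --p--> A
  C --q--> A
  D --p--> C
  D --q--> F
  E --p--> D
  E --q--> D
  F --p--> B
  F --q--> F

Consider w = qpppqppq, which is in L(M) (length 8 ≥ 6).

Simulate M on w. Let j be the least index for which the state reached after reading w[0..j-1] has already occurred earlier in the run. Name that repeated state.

A

Run of M on w = q p p p q p p q:
  step 0: A  (start)
  step 1: D  (read q: A→D)
  step 2: C  (read p: D→C)
  step 3: A  (read p: C→A)   ← first repeat (A seen earlier)
  step 4: F  (read p: A→F)
  step 5: F  (read q: F→F)
  step 6: B  (read p: F→B)
  step 7: C  (read p: B→C)
  step 8: A  (read q: C→A)

The earliest repeat is at step j = 3: M is in A, which it already visited at step i = 0.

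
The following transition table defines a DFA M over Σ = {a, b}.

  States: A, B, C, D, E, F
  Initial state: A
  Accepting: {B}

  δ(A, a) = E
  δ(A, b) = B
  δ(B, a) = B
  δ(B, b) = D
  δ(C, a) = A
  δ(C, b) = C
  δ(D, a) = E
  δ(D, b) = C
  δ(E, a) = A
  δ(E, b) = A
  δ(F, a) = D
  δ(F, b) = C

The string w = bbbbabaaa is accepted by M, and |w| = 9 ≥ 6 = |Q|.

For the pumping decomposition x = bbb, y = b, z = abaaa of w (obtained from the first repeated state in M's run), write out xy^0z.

bbbabaaa

xy⁰z = xz = bbb·abaaa = bbbabaaa.
Reading y = b takes M from C back to C, so after x the machine is still in C, and z then leads to the accepting state B. Hence bbbabaaa ∈ L(M).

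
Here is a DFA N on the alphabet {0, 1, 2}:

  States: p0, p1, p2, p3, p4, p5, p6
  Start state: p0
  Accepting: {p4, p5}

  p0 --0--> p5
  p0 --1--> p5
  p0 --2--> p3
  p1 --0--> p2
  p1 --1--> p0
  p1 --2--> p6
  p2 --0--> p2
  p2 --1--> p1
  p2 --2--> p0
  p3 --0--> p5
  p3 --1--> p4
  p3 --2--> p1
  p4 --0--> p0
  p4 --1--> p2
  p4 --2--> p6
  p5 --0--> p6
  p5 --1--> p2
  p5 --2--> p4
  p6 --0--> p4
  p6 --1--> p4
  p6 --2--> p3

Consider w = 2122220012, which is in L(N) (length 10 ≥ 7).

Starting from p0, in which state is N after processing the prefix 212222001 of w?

p5

Run of N on the first 9 characters of w = 2 1 2 2 2 2 0 0 1:
  step 0: p0  (start)
  step 1: p3  (read 2: p0→p3)
  step 2: p4  (read 1: p3→p4)
  step 3: p6  (read 2: p4→p6)
  step 4: p3  (read 2: p6→p3)
  step 5: p1  (read 2: p3→p1)
  step 6: p6  (read 2: p1→p6)
  step 7: p4  (read 0: p6→p4)
  step 8: p0  (read 0: p4→p0)
  step 9: p5  (read 1: p0→p5)

After reading 9 characters, N is in state p5.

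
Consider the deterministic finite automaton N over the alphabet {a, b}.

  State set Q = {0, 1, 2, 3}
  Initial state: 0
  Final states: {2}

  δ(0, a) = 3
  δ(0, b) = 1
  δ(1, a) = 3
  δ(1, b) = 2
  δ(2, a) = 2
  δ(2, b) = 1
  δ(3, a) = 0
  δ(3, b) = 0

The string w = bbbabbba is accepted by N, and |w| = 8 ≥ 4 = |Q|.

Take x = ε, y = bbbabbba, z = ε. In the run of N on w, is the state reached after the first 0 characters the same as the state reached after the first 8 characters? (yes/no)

Run of N on the first 8 characters of w = b b b a b b b a:
  step 0: 0  (start)
  step 1: 1  (read b: 0→1)
  step 2: 2  (read b: 1→2)
  step 3: 1  (read b: 2→1)
  step 4: 3  (read a: 1→3)
  step 5: 0  (read b: 3→0)
  step 6: 1  (read b: 0→1)
  step 7: 2  (read b: 1→2)
  step 8: 2  (read a: 2→2)

After x (step 0): 0. After xy (step 8): 2.
They differ (0 ≠ 2), so y is not a cycle from the state after x; this split is not the one the pumping-lemma construction produces, and pumping y need not keep the string in L(N).

no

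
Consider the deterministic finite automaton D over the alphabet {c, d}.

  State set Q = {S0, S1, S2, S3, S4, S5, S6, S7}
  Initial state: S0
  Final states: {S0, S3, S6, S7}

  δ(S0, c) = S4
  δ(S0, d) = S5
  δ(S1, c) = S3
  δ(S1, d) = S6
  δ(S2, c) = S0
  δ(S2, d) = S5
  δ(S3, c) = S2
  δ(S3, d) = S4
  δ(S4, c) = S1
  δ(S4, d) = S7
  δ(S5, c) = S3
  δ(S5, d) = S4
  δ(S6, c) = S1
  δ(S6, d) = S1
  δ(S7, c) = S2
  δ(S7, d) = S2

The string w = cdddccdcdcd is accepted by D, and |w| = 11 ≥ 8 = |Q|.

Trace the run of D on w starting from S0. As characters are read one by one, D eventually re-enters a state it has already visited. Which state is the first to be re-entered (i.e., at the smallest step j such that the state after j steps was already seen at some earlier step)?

S2

State sequence: S0 -c-> S4 -d-> S7 -d-> S2 -d-> S5 -c-> S3 -c-> S2 -d-> S5 -c-> S3 -d-> S4 -c-> S1 -d-> S6
First repeat at step 6: S2 was already visited.

The earliest repeat is at step j = 6: D is in S2, which it already visited at step i = 3.
Pumping length from the standard proof: p = 8 (the number of states). The repeated state found above gives |xy| = j ≤ 8 and |y| = j − i ≥ 1.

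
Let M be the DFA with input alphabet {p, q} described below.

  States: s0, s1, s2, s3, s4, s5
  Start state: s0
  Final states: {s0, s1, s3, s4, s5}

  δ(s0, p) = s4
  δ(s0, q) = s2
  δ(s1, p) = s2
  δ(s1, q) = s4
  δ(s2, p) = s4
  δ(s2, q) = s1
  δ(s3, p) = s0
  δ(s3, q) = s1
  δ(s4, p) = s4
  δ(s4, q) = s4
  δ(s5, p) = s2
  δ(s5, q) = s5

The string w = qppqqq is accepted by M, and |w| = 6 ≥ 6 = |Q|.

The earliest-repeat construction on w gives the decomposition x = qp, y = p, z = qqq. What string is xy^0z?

qpqqq

xy⁰z = xz = qp·qqq = qpqqq.
Reading y = p takes M from s4 back to s4, so after x the machine is still in s4, and z then leads to the accepting state s4. Hence qpqqq ∈ L(M).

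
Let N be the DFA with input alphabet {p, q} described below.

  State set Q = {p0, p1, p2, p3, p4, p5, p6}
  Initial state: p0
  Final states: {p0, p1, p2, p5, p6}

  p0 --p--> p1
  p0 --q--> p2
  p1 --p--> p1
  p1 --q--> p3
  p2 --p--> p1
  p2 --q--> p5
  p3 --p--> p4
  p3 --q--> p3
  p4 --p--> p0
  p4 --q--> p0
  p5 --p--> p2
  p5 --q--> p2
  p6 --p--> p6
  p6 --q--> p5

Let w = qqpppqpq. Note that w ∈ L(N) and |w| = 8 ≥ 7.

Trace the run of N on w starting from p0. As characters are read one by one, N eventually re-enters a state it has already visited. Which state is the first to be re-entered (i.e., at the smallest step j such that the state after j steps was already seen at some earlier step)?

Run of N on w = q q p p p q p q:
  step 0: p0  (start)
  step 1: p2  (read q: p0→p2)
  step 2: p5  (read q: p2→p5)
  step 3: p2  (read p: p5→p2)   ← first repeat (p2 seen earlier)
  step 4: p1  (read p: p2→p1)
  step 5: p1  (read p: p1→p1)
  step 6: p3  (read q: p1→p3)
  step 7: p4  (read p: p3→p4)
  step 8: p0  (read q: p4→p0)

The earliest repeat is at step j = 3: N is in p2, which it already visited at step i = 1.
Since N has 7 states, any run of length ≥ 7 visits 7+1 states, so by pigeonhole some state repeats within the first 7 steps — that repeat gives the pumpable loop.

p2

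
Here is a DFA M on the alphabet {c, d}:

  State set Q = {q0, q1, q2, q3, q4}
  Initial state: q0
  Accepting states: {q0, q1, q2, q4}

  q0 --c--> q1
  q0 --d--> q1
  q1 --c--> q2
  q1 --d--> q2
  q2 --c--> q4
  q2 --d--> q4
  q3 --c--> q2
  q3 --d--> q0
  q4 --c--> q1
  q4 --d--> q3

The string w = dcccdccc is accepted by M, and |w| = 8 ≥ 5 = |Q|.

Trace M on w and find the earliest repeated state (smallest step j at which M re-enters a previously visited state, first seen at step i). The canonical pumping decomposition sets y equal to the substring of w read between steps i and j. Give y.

ccc

State sequence: q0 -d-> q1 -c-> q2 -c-> q4 -c-> q1 -d-> q2 -c-> q4 -c-> q1 -c-> q2
First repeat at step 4: q1 was already visited.

So i = 1, j = 4, giving x = w[0:1] = d, y = w[1:4] = ccc, z = w[4:8] = dccc.
Check: |xy| = 4 ≤ 5 and |y| = 3 ≥ 1. Reading y takes M from q1 back to q1, so every xyⁱz is accepted.
With |Q| = 5, pigeonhole forces a state repeat no later than step 5; the substring read between the first and second visits to that state can be pumped.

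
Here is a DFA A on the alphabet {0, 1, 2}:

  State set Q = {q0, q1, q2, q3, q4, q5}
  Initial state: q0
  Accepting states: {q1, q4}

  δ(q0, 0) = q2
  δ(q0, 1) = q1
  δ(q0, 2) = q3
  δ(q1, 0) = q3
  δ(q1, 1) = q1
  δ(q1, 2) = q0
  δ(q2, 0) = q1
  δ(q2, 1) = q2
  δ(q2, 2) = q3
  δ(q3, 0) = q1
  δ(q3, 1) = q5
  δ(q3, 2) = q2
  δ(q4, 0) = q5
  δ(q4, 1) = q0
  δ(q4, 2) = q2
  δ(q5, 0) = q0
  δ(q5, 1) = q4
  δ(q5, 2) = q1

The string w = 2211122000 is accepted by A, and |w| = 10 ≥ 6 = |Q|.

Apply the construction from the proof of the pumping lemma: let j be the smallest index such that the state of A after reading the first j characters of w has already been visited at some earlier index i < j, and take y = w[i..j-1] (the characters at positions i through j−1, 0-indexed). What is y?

State sequence: q0 -2-> q3 -2-> q2 -1-> q2 -1-> q2 -1-> q2 -2-> q3 -2-> q2 -0-> q1 -0-> q3 -0-> q1
First repeat at step 3: q2 was already visited.

So i = 2, j = 3, giving x = w[0:2] = 22, y = w[2:3] = 1, z = w[3:10] = 1122000.
Check: |xy| = 3 ≤ 6 and |y| = 1 ≥ 1. Reading y takes A from q2 back to q2, so every xyⁱz is accepted.
Pumping length from the standard proof: p = 6 (the number of states). The repeated state found above gives |xy| = j ≤ 6 and |y| = j − i ≥ 1.

1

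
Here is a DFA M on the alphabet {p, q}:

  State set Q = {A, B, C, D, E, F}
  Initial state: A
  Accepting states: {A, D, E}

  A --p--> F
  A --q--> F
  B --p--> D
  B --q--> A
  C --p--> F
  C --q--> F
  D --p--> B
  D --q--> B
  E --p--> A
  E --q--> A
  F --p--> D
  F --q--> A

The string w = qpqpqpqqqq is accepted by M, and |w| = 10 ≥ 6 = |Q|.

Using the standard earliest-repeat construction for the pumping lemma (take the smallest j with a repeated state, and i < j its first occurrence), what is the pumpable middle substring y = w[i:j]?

Run of M on w = q p q p q p q q q q:
  step 0: A  (start)
  step 1: F  (read q: A→F)
  step 2: D  (read p: F→D)
  step 3: B  (read q: D→B)
  step 4: D  (read p: B→D)   ← first repeat (D seen earlier)
  step 5: B  (read q: D→B)
  step 6: D  (read p: B→D)
  step 7: B  (read q: D→B)
  step 8: A  (read q: B→A)
  step 9: F  (read q: A→F)
  step 10: A  (read q: F→A)

So i = 2, j = 4, giving x = w[0:2] = qp, y = w[2:4] = qp, z = w[4:10] = qpqqqq.
Check: |xy| = 4 ≤ 6 and |y| = 2 ≥ 1. Reading y takes M from D back to D, so every xyⁱz is accepted.
The DFA has 6 states, so the proof of the pumping lemma guarantees a repeated state among the first 6+1 visited; the segment between the two visits is the pumpable y.

qp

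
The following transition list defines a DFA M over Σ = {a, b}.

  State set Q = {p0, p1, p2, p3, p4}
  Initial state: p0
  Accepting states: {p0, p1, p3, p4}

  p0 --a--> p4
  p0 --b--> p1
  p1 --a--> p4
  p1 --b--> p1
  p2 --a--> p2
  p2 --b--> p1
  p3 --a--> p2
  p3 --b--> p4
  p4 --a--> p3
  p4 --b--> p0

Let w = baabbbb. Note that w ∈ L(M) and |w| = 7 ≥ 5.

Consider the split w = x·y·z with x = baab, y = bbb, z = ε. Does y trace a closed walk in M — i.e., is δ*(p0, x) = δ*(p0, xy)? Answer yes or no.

no

Run of M on the first 7 characters of w = b a a b b b b:
  step 0: p0  (start)
  step 1: p1  (read b: p0→p1)
  step 2: p4  (read a: p1→p4)
  step 3: p3  (read a: p4→p3)
  step 4: p4  (read b: p3→p4)
  step 5: p0  (read b: p4→p0)
  step 6: p1  (read b: p0→p1)
  step 7: p1  (read b: p1→p1)

After x (step 4): p4. After xy (step 7): p1.
They differ (p4 ≠ p1), so y is not a cycle from the state after x; this split is not the one the pumping-lemma construction produces, and pumping y need not keep the string in L(M).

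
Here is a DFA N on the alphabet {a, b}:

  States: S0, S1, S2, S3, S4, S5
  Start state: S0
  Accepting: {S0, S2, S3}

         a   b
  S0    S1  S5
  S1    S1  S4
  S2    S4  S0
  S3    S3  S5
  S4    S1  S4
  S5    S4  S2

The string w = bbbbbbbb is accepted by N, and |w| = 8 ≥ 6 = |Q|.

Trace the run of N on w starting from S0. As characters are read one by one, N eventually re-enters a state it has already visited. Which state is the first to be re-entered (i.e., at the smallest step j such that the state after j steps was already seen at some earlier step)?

S0

Run of N on w = b b b b b b b b:
  step 0: S0  (start)
  step 1: S5  (read b: S0→S5)
  step 2: S2  (read b: S5→S2)
  step 3: S0  (read b: S2→S0)   ← first repeat (S0 seen earlier)
  step 4: S5  (read b: S0→S5)
  step 5: S2  (read b: S5→S2)
  step 6: S0  (read b: S2→S0)
  step 7: S5  (read b: S0→S5)
  step 8: S2  (read b: S5→S2)

The earliest repeat is at step j = 3: N is in S0, which it already visited at step i = 0.
With |Q| = 6, pigeonhole forces a state repeat no later than step 6; the substring read between the first and second visits to that state can be pumped.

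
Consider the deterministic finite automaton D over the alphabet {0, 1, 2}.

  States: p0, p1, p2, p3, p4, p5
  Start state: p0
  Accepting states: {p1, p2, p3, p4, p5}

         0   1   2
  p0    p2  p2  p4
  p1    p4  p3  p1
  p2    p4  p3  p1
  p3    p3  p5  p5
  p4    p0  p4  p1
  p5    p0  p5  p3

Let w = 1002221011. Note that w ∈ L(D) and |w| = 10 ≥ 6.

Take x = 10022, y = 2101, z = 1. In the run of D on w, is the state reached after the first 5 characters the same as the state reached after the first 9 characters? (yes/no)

no

Run of D on the first 9 characters of w = 1 0 0 2 2 2 1 0 1:
  step 0: p0  (start)
  step 1: p2  (read 1: p0→p2)
  step 2: p4  (read 0: p2→p4)
  step 3: p0  (read 0: p4→p0)
  step 4: p4  (read 2: p0→p4)
  step 5: p1  (read 2: p4→p1)
  step 6: p1  (read 2: p1→p1)
  step 7: p3  (read 1: p1→p3)
  step 8: p3  (read 0: p3→p3)
  step 9: p5  (read 1: p3→p5)

After x (step 5): p1. After xy (step 9): p5.
They differ (p1 ≠ p5), so y is not a cycle from the state after x; this split is not the one the pumping-lemma construction produces, and pumping y need not keep the string in L(D).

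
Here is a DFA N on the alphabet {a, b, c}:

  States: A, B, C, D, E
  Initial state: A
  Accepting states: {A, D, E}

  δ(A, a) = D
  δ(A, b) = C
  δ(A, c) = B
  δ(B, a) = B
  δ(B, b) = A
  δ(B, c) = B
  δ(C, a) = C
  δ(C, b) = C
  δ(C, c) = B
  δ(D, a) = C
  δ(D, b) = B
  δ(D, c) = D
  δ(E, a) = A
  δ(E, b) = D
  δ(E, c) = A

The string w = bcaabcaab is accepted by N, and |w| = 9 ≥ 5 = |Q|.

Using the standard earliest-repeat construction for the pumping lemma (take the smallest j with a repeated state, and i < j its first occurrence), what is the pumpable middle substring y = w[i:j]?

Run of N on w = b c a a b c a a b:
  step 0: A  (start)
  step 1: C  (read b: A→C)
  step 2: B  (read c: C→B)
  step 3: B  (read a: B→B)   ← first repeat (B seen earlier)
  step 4: B  (read a: B→B)
  step 5: A  (read b: B→A)
  step 6: B  (read c: A→B)
  step 7: B  (read a: B→B)
  step 8: B  (read a: B→B)
  step 9: A  (read b: B→A)

So i = 2, j = 3, giving x = w[0:2] = bc, y = w[2:3] = a, z = w[3:9] = abcaab.
Check: |xy| = 3 ≤ 5 and |y| = 1 ≥ 1. Reading y takes N from B back to B, so every xyⁱz is accepted.

a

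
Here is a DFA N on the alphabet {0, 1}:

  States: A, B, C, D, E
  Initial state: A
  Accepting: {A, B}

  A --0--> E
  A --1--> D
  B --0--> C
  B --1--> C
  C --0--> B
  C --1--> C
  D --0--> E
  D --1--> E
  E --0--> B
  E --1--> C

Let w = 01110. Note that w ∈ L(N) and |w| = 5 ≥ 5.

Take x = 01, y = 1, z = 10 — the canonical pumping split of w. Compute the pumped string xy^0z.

xy⁰z = xz = 01·10 = 0110.
Reading y = 1 takes N from C back to C, so after x the machine is still in C, and z then leads to the accepting state B. Hence 0110 ∈ L(N).

0110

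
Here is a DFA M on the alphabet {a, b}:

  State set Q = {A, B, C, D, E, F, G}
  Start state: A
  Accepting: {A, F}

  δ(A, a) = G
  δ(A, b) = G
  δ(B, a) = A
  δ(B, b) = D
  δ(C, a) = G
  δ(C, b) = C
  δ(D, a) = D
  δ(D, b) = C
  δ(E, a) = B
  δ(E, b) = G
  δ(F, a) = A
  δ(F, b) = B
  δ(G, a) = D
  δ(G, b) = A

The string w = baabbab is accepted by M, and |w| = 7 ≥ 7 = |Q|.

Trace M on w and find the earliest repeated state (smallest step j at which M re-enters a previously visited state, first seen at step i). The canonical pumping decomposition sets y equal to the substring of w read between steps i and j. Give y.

Run of M on w = b a a b b a b:
  step 0: A  (start)
  step 1: G  (read b: A→G)
  step 2: D  (read a: G→D)
  step 3: D  (read a: D→D)   ← first repeat (D seen earlier)
  step 4: C  (read b: D→C)
  step 5: C  (read b: C→C)
  step 6: G  (read a: C→G)
  step 7: A  (read b: G→A)

So i = 2, j = 3, giving x = w[0:2] = ba, y = w[2:3] = a, z = w[3:7] = bbab.
Check: |xy| = 3 ≤ 7 and |y| = 1 ≥ 1. Reading y takes M from D back to D, so every xyⁱz is accepted.

a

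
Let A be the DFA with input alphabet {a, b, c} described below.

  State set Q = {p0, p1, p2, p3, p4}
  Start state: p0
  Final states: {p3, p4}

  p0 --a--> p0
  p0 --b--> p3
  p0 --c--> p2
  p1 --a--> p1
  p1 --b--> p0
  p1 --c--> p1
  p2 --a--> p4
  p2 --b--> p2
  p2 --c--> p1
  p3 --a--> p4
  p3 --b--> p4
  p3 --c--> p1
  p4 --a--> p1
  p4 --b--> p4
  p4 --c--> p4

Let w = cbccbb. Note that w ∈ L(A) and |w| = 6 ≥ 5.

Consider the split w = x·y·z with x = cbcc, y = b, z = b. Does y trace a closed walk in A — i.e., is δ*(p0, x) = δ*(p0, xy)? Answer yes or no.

Run of A on the first 5 characters of w = c b c c b:
  step 0: p0  (start)
  step 1: p2  (read c: p0→p2)
  step 2: p2  (read b: p2→p2)
  step 3: p1  (read c: p2→p1)
  step 4: p1  (read c: p1→p1)
  step 5: p0  (read b: p1→p0)

After x (step 4): p1. After xy (step 5): p0.
They differ (p1 ≠ p0), so y is not a cycle from the state after x; this split is not the one the pumping-lemma construction produces, and pumping y need not keep the string in L(A).

no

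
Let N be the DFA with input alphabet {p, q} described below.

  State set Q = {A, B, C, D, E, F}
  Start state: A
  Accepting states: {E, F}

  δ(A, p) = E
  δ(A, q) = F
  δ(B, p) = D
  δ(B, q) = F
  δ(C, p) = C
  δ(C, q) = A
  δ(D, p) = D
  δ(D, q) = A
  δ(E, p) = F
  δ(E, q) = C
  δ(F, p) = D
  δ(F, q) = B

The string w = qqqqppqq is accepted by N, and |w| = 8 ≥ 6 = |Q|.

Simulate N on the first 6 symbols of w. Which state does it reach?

Run of N on the first 6 characters of w = q q q q p p:
  step 0: A  (start)
  step 1: F  (read q: A→F)
  step 2: B  (read q: F→B)
  step 3: F  (read q: B→F)
  step 4: B  (read q: F→B)
  step 5: D  (read p: B→D)
  step 6: D  (read p: D→D)

After reading 6 characters, N is in state D.

D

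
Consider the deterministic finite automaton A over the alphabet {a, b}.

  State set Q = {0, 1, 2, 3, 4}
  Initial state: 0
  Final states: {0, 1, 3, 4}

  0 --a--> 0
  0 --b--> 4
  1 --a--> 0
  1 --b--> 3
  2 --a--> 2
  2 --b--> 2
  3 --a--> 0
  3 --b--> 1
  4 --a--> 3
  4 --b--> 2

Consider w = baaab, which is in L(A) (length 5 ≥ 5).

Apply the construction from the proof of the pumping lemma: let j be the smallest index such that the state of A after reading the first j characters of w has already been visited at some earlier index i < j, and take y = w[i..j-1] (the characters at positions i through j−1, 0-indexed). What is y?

baa

Run of A on w = b a a a b:
  step 0: 0  (start)
  step 1: 4  (read b: 0→4)
  step 2: 3  (read a: 4→3)
  step 3: 0  (read a: 3→0)   ← first repeat (0 seen earlier)
  step 4: 0  (read a: 0→0)
  step 5: 4  (read b: 0→4)

So i = 0, j = 3, giving x = w[0:0] = ε, y = w[0:3] = baa, z = w[3:5] = ab.
Check: |xy| = 3 ≤ 5 and |y| = 3 ≥ 1. Reading y takes A from 0 back to 0, so every xyⁱz is accepted.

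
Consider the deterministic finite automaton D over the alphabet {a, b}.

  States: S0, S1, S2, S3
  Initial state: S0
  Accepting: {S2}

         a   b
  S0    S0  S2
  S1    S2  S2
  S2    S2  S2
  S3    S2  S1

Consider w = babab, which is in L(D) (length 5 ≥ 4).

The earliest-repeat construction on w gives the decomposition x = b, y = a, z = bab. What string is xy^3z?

xy^3z = b·a·a·a·bab = baaabab.
Reading y = a takes D from S2 back to S2, so after x·y·y·y the machine is still in S2, and z then leads to the accepting state S2. Hence baaabab ∈ L(D).

baaabab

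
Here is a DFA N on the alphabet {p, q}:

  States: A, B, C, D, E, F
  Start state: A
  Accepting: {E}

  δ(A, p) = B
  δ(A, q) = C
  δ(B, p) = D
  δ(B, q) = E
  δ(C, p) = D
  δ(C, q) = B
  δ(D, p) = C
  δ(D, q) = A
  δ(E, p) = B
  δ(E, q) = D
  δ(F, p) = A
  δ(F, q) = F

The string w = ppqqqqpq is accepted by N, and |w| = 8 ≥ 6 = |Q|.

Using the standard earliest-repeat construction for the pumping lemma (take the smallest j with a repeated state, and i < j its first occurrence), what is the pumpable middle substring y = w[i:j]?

State sequence: A -p-> B -p-> D -q-> A -q-> C -q-> B -q-> E -p-> B -q-> E
First repeat at step 3: A was already visited.

So i = 0, j = 3, giving x = w[0:0] = ε, y = w[0:3] = ppq, z = w[3:8] = qqqpq.
Check: |xy| = 3 ≤ 6 and |y| = 3 ≥ 1. Reading y takes N from A back to A, so every xyⁱz is accepted.

ppq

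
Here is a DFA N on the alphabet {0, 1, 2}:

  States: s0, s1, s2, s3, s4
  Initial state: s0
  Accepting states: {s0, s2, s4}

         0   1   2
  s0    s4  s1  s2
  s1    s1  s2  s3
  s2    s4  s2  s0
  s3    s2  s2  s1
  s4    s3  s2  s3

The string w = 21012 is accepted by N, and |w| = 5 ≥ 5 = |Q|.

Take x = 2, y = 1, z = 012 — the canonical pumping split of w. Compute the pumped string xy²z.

xy^2z = 2·1·1·012 = 211012.
Reading y = 1 takes N from s2 back to s2, so after x·y·y the machine is still in s2, and z then leads to the accepting state s0. Hence 211012 ∈ L(N).

211012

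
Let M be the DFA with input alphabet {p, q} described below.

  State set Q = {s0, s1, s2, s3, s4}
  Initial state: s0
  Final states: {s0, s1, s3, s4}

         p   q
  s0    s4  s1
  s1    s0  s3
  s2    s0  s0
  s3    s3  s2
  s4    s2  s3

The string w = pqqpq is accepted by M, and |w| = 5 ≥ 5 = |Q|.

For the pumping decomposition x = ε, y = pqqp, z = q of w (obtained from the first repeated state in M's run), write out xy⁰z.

q

xy⁰z = xz = ε·q = q.
Reading y = pqqp takes M from s0 back to s0, so after x the machine is still in s0, and z then leads to the accepting state s1. Hence q ∈ L(M).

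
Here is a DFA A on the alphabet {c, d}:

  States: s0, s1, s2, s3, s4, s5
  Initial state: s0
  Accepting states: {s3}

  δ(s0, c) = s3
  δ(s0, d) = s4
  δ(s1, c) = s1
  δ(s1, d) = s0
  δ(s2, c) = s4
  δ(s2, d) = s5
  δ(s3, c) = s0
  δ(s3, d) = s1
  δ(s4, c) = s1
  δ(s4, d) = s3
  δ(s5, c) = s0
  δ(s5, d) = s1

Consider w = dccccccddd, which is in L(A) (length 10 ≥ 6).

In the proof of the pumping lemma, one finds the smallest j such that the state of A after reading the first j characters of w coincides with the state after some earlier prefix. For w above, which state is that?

Run of A on w = d c c c c c c d d d:
  step 0: s0  (start)
  step 1: s4  (read d: s0→s4)
  step 2: s1  (read c: s4→s1)
  step 3: s1  (read c: s1→s1)   ← first repeat (s1 seen earlier)
  step 4: s1  (read c: s1→s1)
  step 5: s1  (read c: s1→s1)
  step 6: s1  (read c: s1→s1)
  step 7: s1  (read c: s1→s1)
  step 8: s0  (read d: s1→s0)
  step 9: s4  (read d: s0→s4)
  step 10: s3  (read d: s4→s3)

The earliest repeat is at step j = 3: A is in s1, which it already visited at step i = 2.

s1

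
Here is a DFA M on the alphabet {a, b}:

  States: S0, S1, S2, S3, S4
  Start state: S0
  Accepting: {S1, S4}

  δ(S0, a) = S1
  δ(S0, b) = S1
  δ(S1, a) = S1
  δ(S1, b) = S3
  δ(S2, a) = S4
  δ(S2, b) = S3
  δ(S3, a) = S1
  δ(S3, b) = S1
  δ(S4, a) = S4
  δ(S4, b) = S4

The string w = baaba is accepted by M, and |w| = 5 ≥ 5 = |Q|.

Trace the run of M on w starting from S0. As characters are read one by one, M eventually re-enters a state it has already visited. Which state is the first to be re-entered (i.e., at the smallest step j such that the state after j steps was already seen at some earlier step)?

S1

State sequence: S0 -b-> S1 -a-> S1 -a-> S1 -b-> S3 -a-> S1
First repeat at step 2: S1 was already visited.

The earliest repeat is at step j = 2: M is in S1, which it already visited at step i = 1.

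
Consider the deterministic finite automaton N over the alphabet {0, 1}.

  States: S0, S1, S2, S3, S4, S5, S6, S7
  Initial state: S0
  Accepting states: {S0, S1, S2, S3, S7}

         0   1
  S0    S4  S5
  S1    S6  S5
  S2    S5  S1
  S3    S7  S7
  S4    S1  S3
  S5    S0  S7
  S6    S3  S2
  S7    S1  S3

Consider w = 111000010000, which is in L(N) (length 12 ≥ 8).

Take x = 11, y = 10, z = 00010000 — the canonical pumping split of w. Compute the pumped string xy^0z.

1100010000

xy⁰z = xz = 11·00010000 = 1100010000.
Reading y = 10 takes N from S7 back to S7, so after x the machine is still in S7, and z then leads to the accepting state S7. Hence 1100010000 ∈ L(N).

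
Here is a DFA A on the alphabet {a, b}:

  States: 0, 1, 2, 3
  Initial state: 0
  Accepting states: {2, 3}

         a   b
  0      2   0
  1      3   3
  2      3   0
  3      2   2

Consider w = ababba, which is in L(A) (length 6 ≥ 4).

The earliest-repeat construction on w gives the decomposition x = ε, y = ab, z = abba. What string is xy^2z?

xy^2z = ε·ab·ab·abba = abababba.
Reading y = ab takes A from 0 back to 0, so after x·y·y the machine is still in 0, and z then leads to the accepting state 2. Hence abababba ∈ L(A).

abababba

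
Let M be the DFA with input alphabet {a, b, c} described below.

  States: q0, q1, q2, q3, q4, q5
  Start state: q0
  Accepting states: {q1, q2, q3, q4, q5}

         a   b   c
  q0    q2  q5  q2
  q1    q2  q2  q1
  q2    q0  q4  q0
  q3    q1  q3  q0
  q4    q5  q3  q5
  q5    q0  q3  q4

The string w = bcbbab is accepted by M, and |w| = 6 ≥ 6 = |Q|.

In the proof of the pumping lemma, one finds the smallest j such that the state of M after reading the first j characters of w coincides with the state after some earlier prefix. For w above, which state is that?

State sequence: q0 -b-> q5 -c-> q4 -b-> q3 -b-> q3 -a-> q1 -b-> q2
First repeat at step 4: q3 was already visited.

The earliest repeat is at step j = 4: M is in q3, which it already visited at step i = 3.

q3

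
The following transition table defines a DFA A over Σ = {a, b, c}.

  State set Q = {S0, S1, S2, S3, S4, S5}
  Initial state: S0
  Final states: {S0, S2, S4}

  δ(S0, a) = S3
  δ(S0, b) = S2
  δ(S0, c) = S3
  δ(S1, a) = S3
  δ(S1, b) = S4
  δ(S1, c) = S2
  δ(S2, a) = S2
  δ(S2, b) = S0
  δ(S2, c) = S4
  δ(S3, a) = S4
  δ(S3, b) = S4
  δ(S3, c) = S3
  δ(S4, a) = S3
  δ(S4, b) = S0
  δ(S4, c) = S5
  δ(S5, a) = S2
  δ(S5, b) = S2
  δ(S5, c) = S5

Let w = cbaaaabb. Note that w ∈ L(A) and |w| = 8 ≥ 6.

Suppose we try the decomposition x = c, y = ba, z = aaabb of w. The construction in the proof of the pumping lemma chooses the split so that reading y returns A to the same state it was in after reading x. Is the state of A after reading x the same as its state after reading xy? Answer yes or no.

State sequence: S0 -c-> S3 -b-> S4 -a-> S3

After x (step 1): S3. After xy (step 3): S3.
They match, so y = ba drives A around a cycle from S3 back to itself; pumping y any number of times keeps A in S3 before reading z, and xyⁱz ∈ L(A) for every i ≥ 0.

yes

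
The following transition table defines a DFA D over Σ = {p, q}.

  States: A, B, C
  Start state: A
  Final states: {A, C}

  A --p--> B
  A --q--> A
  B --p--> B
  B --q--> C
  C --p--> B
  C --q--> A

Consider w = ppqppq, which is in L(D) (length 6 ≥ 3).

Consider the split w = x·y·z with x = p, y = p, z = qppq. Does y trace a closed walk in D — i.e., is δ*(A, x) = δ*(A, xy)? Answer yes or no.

State sequence: A -p-> B -p-> B

After x (step 1): B. After xy (step 2): B.
They match, so y = p drives D around a cycle from B back to itself; pumping y any number of times keeps D in B before reading z, and xyⁱz ∈ L(D) for every i ≥ 0.

yes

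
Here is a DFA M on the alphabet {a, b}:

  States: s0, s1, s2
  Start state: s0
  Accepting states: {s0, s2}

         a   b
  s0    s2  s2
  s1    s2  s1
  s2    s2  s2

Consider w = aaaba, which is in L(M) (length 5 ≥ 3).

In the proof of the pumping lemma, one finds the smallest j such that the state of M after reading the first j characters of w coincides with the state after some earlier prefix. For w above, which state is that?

s2

Run of M on w = a a a b a:
  step 0: s0  (start)
  step 1: s2  (read a: s0→s2)
  step 2: s2  (read a: s2→s2)   ← first repeat (s2 seen earlier)
  step 3: s2  (read a: s2→s2)
  step 4: s2  (read b: s2→s2)
  step 5: s2  (read a: s2→s2)

The earliest repeat is at step j = 2: M is in s2, which it already visited at step i = 1.
Since M has 3 states, any run of length ≥ 3 visits 3+1 states, so by pigeonhole some state repeats within the first 3 steps — that repeat gives the pumpable loop.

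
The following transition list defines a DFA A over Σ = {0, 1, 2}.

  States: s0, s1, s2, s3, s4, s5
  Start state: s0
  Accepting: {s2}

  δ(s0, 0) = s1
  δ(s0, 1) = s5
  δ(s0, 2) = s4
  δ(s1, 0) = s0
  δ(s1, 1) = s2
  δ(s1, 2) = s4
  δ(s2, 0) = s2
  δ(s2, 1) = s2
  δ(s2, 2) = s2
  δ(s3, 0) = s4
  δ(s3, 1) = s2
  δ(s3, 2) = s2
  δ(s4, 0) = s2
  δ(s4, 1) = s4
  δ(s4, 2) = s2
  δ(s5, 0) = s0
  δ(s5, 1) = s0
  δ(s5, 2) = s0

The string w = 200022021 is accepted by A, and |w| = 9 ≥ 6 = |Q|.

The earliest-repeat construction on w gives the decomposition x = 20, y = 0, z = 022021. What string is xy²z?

2000022021

xy^2z = 20·0·0·022021 = 2000022021.
Reading y = 0 takes A from s2 back to s2, so after x·y·y the machine is still in s2, and z then leads to the accepting state s2. Hence 2000022021 ∈ L(A).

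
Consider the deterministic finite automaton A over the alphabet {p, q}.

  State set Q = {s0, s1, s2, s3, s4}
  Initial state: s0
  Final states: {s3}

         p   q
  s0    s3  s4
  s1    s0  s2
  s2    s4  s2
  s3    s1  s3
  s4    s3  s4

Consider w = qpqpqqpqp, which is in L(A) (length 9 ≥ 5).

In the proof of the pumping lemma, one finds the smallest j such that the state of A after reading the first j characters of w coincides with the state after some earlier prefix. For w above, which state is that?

Run of A on w = q p q p q q p q p:
  step 0: s0  (start)
  step 1: s4  (read q: s0→s4)
  step 2: s3  (read p: s4→s3)
  step 3: s3  (read q: s3→s3)   ← first repeat (s3 seen earlier)
  step 4: s1  (read p: s3→s1)
  step 5: s2  (read q: s1→s2)
  step 6: s2  (read q: s2→s2)
  step 7: s4  (read p: s2→s4)
  step 8: s4  (read q: s4→s4)
  step 9: s3  (read p: s4→s3)

The earliest repeat is at step j = 3: A is in s3, which it already visited at step i = 2.
Pumping length from the standard proof: p = 5 (the number of states). The repeated state found above gives |xy| = j ≤ 5 and |y| = j − i ≥ 1.

s3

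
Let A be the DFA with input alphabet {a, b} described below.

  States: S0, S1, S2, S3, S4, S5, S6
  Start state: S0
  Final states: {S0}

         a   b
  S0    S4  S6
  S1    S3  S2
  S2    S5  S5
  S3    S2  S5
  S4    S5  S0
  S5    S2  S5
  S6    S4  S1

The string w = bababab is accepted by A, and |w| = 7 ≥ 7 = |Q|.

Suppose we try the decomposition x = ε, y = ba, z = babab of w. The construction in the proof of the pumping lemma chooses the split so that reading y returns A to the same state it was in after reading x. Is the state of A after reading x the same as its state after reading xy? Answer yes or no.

no

State sequence: S0 -b-> S6 -a-> S4

After x (step 0): S0. After xy (step 2): S4.
They differ (S0 ≠ S4), so y is not a cycle from the state after x; this split is not the one the pumping-lemma construction produces, and pumping y need not keep the string in L(A).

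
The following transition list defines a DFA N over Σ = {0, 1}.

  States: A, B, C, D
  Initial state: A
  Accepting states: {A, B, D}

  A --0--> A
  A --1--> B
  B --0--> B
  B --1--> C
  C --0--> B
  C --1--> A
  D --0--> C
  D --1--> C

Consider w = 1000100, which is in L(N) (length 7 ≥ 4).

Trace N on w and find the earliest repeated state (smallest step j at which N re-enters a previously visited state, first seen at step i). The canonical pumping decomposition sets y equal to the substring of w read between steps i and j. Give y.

0

State sequence: A -1-> B -0-> B -0-> B -0-> B -1-> C -0-> B -0-> B
First repeat at step 2: B was already visited.

So i = 1, j = 2, giving x = w[0:1] = 1, y = w[1:2] = 0, z = w[2:7] = 00100.
Check: |xy| = 2 ≤ 4 and |y| = 1 ≥ 1. Reading y takes N from B back to B, so every xyⁱz is accepted.
The DFA has 4 states, so the proof of the pumping lemma guarantees a repeated state among the first 4+1 visited; the segment between the two visits is the pumpable y.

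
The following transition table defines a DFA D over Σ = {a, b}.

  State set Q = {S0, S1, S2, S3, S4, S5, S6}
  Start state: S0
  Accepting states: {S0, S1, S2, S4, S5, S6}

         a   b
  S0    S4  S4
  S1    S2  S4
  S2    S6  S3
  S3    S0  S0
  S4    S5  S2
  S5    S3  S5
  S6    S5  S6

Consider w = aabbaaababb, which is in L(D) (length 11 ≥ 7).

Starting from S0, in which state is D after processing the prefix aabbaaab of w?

State sequence: S0 -a-> S4 -a-> S5 -b-> S5 -b-> S5 -a-> S3 -a-> S0 -a-> S4 -b-> S2

After reading 8 characters, D is in state S2.

S2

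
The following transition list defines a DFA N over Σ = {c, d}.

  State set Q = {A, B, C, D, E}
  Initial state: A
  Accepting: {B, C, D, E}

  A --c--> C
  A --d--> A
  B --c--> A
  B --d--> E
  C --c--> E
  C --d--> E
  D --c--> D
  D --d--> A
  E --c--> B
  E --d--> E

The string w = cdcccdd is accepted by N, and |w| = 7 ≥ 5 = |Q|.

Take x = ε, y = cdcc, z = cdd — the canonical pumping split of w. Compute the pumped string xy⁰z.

cdd

xy⁰z = xz = ε·cdd = cdd.
Reading y = cdcc takes N from A back to A, so after x the machine is still in A, and z then leads to the accepting state E. Hence cdd ∈ L(N).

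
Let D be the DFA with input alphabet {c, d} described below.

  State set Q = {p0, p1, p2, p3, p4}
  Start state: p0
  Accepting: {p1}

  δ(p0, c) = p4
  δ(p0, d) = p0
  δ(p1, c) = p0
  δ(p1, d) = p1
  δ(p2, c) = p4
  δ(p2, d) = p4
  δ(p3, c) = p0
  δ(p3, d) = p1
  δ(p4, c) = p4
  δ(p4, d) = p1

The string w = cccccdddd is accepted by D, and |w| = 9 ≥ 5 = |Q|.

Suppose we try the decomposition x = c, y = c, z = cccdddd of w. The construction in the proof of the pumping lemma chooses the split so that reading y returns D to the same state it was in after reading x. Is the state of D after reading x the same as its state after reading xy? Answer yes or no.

State sequence: p0 -c-> p4 -c-> p4

After x (step 1): p4. After xy (step 2): p4.
They match, so y = c drives D around a cycle from p4 back to itself; pumping y any number of times keeps D in p4 before reading z, and xyⁱz ∈ L(D) for every i ≥ 0.

yes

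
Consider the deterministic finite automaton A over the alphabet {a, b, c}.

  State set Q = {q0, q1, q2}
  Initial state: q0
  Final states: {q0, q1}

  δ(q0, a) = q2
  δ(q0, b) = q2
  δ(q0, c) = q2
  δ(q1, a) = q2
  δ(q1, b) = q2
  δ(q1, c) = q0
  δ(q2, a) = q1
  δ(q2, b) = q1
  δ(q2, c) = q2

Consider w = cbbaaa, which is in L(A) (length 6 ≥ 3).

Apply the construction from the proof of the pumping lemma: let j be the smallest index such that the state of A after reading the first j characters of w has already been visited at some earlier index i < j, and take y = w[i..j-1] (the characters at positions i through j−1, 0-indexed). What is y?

State sequence: q0 -c-> q2 -b-> q1 -b-> q2 -a-> q1 -a-> q2 -a-> q1
First repeat at step 3: q2 was already visited.

So i = 1, j = 3, giving x = w[0:1] = c, y = w[1:3] = bb, z = w[3:6] = aaa.
Check: |xy| = 3 ≤ 3 and |y| = 2 ≥ 1. Reading y takes A from q2 back to q2, so every xyⁱz is accepted.

bb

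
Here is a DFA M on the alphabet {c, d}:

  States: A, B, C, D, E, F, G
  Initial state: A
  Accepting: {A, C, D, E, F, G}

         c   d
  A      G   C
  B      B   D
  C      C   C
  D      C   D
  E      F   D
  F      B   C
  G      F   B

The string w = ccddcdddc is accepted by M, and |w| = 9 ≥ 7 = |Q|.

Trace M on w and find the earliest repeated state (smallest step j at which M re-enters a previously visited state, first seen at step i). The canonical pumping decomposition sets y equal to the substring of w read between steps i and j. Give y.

Run of M on w = c c d d c d d d c:
  step 0: A  (start)
  step 1: G  (read c: A→G)
  step 2: F  (read c: G→F)
  step 3: C  (read d: F→C)
  step 4: C  (read d: C→C)   ← first repeat (C seen earlier)
  step 5: C  (read c: C→C)
  step 6: C  (read d: C→C)
  step 7: C  (read d: C→C)
  step 8: C  (read d: C→C)
  step 9: C  (read c: C→C)

So i = 3, j = 4, giving x = w[0:3] = ccd, y = w[3:4] = d, z = w[4:9] = cdddc.
Check: |xy| = 4 ≤ 7 and |y| = 1 ≥ 1. Reading y takes M from C back to C, so every xyⁱz is accepted.
Pumping length from the standard proof: p = 7 (the number of states). The repeated state found above gives |xy| = j ≤ 7 and |y| = j − i ≥ 1.

d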